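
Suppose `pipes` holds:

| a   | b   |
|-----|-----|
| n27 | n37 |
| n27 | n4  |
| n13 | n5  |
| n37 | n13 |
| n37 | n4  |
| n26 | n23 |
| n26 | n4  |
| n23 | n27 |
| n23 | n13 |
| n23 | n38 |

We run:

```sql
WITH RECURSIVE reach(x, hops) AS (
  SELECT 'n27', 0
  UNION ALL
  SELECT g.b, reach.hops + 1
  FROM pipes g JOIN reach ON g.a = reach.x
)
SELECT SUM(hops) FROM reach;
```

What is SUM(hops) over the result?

9

Base: (n27, hops=0).
Iteration 1: edges from {n27} -> (n37, hops=1), (n4, hops=1).
Iteration 2: edges from {n37,n4} -> (n13, hops=2), (n4, hops=2).
Iteration 3: edges from {n13,n4} -> (n5, hops=3).
Iteration 4: no outgoing edges from {n5}; recursion stops.
SUM(hops) = 0 + 1 + 1 + 2 + 2 + 3 = 9.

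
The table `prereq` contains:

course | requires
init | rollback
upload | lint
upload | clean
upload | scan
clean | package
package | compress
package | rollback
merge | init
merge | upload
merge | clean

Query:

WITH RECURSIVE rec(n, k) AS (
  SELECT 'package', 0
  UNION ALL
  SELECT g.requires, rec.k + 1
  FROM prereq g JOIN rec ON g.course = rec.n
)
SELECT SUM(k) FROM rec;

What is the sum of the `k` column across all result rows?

Base: (package, k=0).
Iteration 1: edges from {package} -> (compress, k=1), (rollback, k=1).
Iteration 2: no outgoing edges from {compress,rollback}; recursion stops.
SUM(k) = 0 + 1 + 1 = 2.

2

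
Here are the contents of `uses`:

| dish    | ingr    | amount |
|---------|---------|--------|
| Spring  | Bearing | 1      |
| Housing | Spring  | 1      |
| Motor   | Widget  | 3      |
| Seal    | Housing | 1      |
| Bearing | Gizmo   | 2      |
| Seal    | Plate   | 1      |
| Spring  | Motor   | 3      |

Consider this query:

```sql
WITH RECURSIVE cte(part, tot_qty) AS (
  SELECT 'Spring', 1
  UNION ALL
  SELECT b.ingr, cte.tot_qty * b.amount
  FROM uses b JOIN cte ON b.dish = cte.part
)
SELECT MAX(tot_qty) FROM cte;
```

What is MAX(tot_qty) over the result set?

9

Base: (Spring, tot_qty=1).
Iteration 1: components of {Spring} -> Bearing = 1*1 = 1, Motor = 1*3 = 3.
Iteration 2: components of {Bearing,Motor} -> Gizmo = 1*2 = 2, Widget = 3*3 = 9.
Iteration 3: no further components; recursion stops.
tot_qty values: 1, 3, 1, 9, 2; the maximum is 9.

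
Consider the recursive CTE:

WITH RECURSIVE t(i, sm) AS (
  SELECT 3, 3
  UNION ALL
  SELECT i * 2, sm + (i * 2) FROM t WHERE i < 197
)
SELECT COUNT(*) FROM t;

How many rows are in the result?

Base: i=3, sm=3.
Iteration 1: 3 < 197 holds -> i = 3 * 2 = 6, sm = 3 + 6 = 9.
Iteration 2: 6 < 197 holds -> i = 6 * 2 = 12, sm = 9 + 12 = 21.
Iteration 3: 12 < 197 holds -> i = 12 * 2 = 24, sm = 21 + 24 = 45.
Iteration 4: 24 < 197 holds -> i = 24 * 2 = 48, sm = 45 + 48 = 93.
Iteration 5: 48 < 197 holds -> i = 48 * 2 = 96, sm = 93 + 96 = 189.
Iteration 6: 96 < 197 holds -> i = 96 * 2 = 192, sm = 189 + 192 = 381.
Iteration 7: 192 < 197 holds -> i = 192 * 2 = 384, sm = 381 + 384 = 765.
Iteration 8: 384 < 197 fails; recursion stops.
Total rows emitted: 8.

8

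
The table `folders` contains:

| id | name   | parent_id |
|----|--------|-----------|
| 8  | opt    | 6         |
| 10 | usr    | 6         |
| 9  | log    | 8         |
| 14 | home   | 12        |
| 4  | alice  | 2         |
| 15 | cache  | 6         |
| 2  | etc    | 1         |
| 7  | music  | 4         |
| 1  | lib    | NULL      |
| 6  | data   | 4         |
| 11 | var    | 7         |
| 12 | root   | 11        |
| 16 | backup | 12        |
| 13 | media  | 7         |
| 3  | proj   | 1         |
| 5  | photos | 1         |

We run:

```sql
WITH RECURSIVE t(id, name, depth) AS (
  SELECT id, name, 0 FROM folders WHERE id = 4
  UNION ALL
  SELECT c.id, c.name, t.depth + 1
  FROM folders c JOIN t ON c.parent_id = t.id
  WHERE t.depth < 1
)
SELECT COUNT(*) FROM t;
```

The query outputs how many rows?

3

Base: id=4 (alice) at depth 0.
Iteration 1: rows with parent_id in {4} -> data (id 6, depth 1), music (id 7, depth 1).
Iteration 2: depth < 1 fails for all current rows; recursion stops.
Total rows emitted: 3.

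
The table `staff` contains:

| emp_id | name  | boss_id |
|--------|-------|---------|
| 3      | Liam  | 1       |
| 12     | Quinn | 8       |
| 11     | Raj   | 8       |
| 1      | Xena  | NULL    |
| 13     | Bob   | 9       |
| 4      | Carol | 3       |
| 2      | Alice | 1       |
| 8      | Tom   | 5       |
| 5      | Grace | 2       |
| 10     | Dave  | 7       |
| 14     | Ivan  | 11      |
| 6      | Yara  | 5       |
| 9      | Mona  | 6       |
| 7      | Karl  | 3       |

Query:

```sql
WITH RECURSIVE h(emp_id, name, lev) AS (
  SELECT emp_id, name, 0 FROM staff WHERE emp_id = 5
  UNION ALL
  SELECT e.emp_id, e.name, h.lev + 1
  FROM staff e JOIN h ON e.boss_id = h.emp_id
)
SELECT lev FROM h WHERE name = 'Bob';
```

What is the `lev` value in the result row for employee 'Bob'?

3

Base: emp_id=5 (Grace) at lev 0.
Iteration 1: rows with boss_id in {5} -> Yara (id 6, lev 1), Tom (id 8, lev 1).
Iteration 2: rows with boss_id in {6,8} -> Mona (id 9, lev 2), Raj (id 11, lev 2), Quinn (id 12, lev 2).
Iteration 3: rows with boss_id in {9,11,12} -> Bob (id 13, lev 3), Ivan (id 14, lev 3).
Iteration 4: no rows with boss_id in {13,14}; recursion stops.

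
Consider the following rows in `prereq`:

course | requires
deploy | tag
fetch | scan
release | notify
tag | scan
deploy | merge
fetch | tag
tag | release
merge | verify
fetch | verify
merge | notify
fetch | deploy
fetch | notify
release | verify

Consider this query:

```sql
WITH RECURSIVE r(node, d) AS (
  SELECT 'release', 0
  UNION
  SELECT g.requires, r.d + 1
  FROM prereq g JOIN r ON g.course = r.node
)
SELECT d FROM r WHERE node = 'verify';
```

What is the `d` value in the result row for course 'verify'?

1

Base: (release, d=0).
Iteration 1: edges from {release} -> (notify, d=1), (verify, d=1).
Iteration 2: no outgoing edges from {notify,verify}; recursion stops.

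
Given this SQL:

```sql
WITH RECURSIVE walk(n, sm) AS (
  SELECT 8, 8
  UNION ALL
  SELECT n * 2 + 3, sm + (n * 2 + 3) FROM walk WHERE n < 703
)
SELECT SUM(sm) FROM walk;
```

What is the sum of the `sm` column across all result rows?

Base: n=8, sm=8.
Iteration 1: 8 < 703 holds -> n = 8 * 2 + 3 = 19, sm = 8 + 19 = 27.
Iteration 2: 19 < 703 holds -> n = 19 * 2 + 3 = 41, sm = 27 + 41 = 68.
Iteration 3: 41 < 703 holds -> n = 41 * 2 + 3 = 85, sm = 68 + 85 = 153.
Iteration 4: 85 < 703 holds -> n = 85 * 2 + 3 = 173, sm = 153 + 173 = 326.
Iteration 5: 173 < 703 holds -> n = 173 * 2 + 3 = 349, sm = 326 + 349 = 675.
Iteration 6: 349 < 703 holds -> n = 349 * 2 + 3 = 701, sm = 675 + 701 = 1376.
Iteration 7: 701 < 703 holds -> n = 701 * 2 + 3 = 1405, sm = 1376 + 1405 = 2781.
Iteration 8: 1405 < 703 fails; recursion stops.
SUM(sm) = 8 + 27 + 68 + 153 + 326 + 675 + 1376 + 2781 = 5414.

5414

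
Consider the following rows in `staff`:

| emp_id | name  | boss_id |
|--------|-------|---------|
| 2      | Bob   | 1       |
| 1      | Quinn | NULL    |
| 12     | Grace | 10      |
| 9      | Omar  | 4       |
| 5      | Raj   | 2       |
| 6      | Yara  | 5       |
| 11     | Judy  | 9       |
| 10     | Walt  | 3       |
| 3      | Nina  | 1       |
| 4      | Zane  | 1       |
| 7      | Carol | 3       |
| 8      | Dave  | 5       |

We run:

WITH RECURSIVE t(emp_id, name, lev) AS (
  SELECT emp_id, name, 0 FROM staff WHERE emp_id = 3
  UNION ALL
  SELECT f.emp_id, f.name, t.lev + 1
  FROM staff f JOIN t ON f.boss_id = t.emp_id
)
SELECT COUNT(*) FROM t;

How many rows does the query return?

Base: emp_id=3 (Nina) at lev 0.
Iteration 1: rows with boss_id in {3} -> Carol (id 7, lev 1), Walt (id 10, lev 1).
Iteration 2: rows with boss_id in {7,10} -> Grace (id 12, lev 2).
Iteration 3: no rows with boss_id in {12}; recursion stops.
Total rows emitted: 4.

4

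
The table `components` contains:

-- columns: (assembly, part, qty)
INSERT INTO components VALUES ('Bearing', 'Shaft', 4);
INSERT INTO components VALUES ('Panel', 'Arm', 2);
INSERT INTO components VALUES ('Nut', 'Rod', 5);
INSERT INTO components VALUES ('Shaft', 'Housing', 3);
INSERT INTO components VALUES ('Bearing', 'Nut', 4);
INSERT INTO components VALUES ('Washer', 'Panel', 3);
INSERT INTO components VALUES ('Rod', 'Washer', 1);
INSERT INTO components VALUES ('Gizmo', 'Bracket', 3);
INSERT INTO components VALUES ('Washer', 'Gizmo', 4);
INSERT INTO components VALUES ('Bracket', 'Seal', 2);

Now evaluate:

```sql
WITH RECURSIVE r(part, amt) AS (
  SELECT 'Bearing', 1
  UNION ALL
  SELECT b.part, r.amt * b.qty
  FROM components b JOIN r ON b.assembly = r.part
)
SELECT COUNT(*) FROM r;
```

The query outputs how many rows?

11

Base: (Bearing, amt=1).
Iteration 1: components of {Bearing} -> Nut = 1*4 = 4, Shaft = 1*4 = 4.
Iteration 2: components of {Nut,Shaft} -> Housing = 4*3 = 12, Rod = 4*5 = 20.
Iteration 3: components of {Housing,Rod} -> Washer = 20*1 = 20.
Iteration 4: components of {Washer} -> Gizmo = 20*4 = 80, Panel = 20*3 = 60.
Iteration 5: components of {Gizmo,Panel} -> Arm = 60*2 = 120, Bracket = 80*3 = 240.
Iteration 6: components of {Arm,Bracket} -> Seal = 240*2 = 480.
Iteration 7: no further components; recursion stops.
Total rows emitted: 11.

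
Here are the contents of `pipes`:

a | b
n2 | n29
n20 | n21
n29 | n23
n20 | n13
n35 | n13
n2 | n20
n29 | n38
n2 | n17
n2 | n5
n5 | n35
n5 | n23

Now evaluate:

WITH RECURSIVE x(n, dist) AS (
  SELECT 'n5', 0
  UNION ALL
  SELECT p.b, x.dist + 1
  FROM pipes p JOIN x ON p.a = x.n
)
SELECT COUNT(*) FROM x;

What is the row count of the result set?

4

Base: (n5, dist=0).
Iteration 1: edges from {n5} -> (n23, dist=1), (n35, dist=1).
Iteration 2: edges from {n23,n35} -> (n13, dist=2).
Iteration 3: no outgoing edges from {n13}; recursion stops.
Total rows emitted: 4.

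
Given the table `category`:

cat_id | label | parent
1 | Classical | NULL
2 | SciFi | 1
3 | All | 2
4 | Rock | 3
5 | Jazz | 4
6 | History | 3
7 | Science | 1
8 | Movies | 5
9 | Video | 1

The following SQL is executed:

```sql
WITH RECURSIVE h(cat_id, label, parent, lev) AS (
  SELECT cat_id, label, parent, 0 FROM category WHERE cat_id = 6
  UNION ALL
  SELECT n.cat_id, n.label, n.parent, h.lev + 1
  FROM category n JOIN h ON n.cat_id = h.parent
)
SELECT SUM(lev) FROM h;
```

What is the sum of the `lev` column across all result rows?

6

Base: cat_id=6 (History), parent=3, lev 0.
Iteration 1: join on cat_id=3 -> All (id 3, parent=2, lev 1).
Iteration 2: join on cat_id=2 -> SciFi (id 2, parent=1, lev 2).
Iteration 3: join on cat_id=1 -> Classical (id 1, parent=NULL, lev 3).
Iteration 4: parent is NULL; no match; recursion stops.
SUM(lev) = 0 + 1 + 2 + 3 = 6.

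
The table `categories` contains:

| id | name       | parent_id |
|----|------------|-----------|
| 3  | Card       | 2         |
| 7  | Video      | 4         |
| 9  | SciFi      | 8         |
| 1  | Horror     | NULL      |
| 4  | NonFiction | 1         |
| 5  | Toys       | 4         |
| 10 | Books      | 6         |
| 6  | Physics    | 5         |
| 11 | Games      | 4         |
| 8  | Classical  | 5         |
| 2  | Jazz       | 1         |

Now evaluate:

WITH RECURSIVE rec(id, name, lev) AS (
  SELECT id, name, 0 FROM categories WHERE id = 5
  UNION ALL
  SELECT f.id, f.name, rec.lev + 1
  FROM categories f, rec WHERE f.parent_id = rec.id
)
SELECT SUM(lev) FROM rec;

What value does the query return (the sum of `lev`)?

Base: id=5 (Toys) at lev 0.
Iteration 1: rows with parent_id in {5} -> Physics (id 6, lev 1), Classical (id 8, lev 1).
Iteration 2: rows with parent_id in {6,8} -> SciFi (id 9, lev 2), Books (id 10, lev 2).
Iteration 3: no rows with parent_id in {9,10}; recursion stops.
SUM(lev) = 0 + 1 + 1 + 2 + 2 = 6.

6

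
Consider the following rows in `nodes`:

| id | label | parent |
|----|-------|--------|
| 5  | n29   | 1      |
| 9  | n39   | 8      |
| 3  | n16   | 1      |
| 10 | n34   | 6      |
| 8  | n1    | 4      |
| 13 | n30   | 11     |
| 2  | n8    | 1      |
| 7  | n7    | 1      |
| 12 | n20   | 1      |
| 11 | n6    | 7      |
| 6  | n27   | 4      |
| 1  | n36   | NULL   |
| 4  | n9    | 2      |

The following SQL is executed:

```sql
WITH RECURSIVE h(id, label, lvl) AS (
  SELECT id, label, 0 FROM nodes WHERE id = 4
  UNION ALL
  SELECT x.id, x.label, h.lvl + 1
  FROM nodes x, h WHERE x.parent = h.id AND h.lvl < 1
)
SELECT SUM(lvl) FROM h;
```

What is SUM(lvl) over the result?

2

Base: id=4 (n9) at lvl 0.
Iteration 1: rows with parent in {4} -> n27 (id 6, lvl 1), n1 (id 8, lvl 1).
Iteration 2: lvl < 1 fails for all current rows; recursion stops.
SUM(lvl) = 0 + 1 + 1 = 2.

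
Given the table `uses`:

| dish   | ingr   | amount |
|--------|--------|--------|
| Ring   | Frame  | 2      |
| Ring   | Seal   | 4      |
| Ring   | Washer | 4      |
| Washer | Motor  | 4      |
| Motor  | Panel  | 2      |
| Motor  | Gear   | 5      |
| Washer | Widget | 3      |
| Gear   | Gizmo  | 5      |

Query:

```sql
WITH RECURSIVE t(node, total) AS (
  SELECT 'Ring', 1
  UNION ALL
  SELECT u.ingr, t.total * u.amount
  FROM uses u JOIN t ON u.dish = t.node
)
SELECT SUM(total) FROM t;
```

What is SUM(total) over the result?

551

Base: (Ring, total=1).
Iteration 1: components of {Ring} -> Frame = 1*2 = 2, Seal = 1*4 = 4, Washer = 1*4 = 4.
Iteration 2: components of {Frame,Seal,Washer} -> Motor = 4*4 = 16, Widget = 4*3 = 12.
Iteration 3: components of {Motor,Widget} -> Gear = 16*5 = 80, Panel = 16*2 = 32.
Iteration 4: components of {Gear,Panel} -> Gizmo = 80*5 = 400.
Iteration 5: no further components; recursion stops.
SUM(total) = 1 + 2 + 4 + 4 + 16 + 12 + 32 + 80 + 400 = 551.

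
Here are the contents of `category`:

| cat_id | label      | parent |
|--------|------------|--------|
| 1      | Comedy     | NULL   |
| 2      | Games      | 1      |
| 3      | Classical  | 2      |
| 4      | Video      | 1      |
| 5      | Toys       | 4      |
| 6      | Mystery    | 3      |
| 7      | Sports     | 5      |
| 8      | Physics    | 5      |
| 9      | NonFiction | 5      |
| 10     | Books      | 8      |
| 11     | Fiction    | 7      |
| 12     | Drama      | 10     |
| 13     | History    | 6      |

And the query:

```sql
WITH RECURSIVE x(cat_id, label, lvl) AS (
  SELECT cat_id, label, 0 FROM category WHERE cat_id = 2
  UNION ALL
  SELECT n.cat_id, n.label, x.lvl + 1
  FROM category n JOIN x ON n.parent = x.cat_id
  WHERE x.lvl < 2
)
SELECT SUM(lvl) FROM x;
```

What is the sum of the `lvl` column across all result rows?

Base: cat_id=2 (Games) at lvl 0.
Iteration 1: rows with parent in {2} -> Classical (id 3, lvl 1).
Iteration 2: rows with parent in {3} -> Mystery (id 6, lvl 2).
Iteration 3: lvl < 2 fails for all current rows; recursion stops.
SUM(lvl) = 0 + 1 + 2 = 3.

3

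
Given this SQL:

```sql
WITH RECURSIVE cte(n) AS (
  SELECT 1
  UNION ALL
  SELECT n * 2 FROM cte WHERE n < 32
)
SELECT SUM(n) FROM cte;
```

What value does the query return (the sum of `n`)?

Base: n=1.
Iteration 1: 1 < 32 holds -> n = 1 * 2 = 2.
Iteration 2: 2 < 32 holds -> n = 2 * 2 = 4.
Iteration 3: 4 < 32 holds -> n = 4 * 2 = 8.
Iteration 4: 8 < 32 holds -> n = 8 * 2 = 16.
Iteration 5: 16 < 32 holds -> n = 16 * 2 = 32.
Iteration 6: 32 < 32 fails; recursion stops.
SUM(n) = 1 + 2 + 4 + 8 + 16 + 32 = 63.

63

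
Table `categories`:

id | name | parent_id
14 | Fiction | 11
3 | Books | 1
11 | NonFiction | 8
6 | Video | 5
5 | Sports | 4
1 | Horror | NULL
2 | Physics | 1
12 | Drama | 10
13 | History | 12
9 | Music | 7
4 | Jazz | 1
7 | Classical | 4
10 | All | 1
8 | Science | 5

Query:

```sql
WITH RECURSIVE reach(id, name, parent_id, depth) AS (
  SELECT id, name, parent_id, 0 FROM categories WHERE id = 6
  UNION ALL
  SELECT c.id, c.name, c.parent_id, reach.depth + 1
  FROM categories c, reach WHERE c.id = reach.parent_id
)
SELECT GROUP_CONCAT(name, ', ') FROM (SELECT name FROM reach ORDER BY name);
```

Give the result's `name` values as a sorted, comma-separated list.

Horror, Jazz, Sports, Video

Base: id=6 (Video), parent_id=5, depth 0.
Iteration 1: join on id=5 -> Sports (id 5, parent_id=4, depth 1).
Iteration 2: join on id=4 -> Jazz (id 4, parent_id=1, depth 2).
Iteration 3: join on id=1 -> Horror (id 1, parent_id=NULL, depth 3).
Iteration 4: parent_id is NULL; no match; recursion stops.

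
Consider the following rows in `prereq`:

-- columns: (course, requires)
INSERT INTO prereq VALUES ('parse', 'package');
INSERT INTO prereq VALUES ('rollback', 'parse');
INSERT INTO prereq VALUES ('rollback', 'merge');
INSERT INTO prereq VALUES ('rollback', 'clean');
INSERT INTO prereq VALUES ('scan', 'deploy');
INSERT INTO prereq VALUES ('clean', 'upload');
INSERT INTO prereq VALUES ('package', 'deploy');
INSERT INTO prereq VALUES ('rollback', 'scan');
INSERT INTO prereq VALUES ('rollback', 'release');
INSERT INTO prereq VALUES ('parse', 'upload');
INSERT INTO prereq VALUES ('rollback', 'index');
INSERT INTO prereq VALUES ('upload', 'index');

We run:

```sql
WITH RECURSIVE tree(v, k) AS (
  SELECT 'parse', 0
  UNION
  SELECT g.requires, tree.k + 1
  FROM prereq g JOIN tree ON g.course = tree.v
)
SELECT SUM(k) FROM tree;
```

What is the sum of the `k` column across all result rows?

6

Base: (parse, k=0).
Iteration 1: edges from {parse} -> (package, k=1), (upload, k=1).
Iteration 2: edges from {package,upload} -> (deploy, k=2), (index, k=2).
Iteration 3: no outgoing edges from {deploy,index}; recursion stops.
SUM(k) = 0 + 1 + 1 + 2 + 2 = 6.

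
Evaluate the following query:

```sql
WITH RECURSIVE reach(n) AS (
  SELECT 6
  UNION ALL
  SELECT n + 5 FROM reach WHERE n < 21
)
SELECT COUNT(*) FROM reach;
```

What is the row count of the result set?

Base: n=6.
Iteration 1: 6 < 21 holds -> n = 6 + 5 = 11.
Iteration 2: 11 < 21 holds -> n = 11 + 5 = 16.
Iteration 3: 16 < 21 holds -> n = 16 + 5 = 21.
Iteration 4: 21 < 21 fails; recursion stops.
Total rows emitted: 4.

4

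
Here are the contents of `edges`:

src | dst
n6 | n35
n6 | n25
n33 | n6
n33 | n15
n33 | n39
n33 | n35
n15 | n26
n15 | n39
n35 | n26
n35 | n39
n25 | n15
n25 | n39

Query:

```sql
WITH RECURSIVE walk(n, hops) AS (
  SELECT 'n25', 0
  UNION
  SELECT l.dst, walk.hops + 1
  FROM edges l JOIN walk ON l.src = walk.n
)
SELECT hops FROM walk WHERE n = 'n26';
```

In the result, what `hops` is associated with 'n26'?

2

Base: (n25, hops=0).
Iteration 1: edges from {n25} -> (n15, hops=1), (n39, hops=1).
Iteration 2: edges from {n15,n39} -> (n26, hops=2), (n39, hops=2).
Iteration 3: no outgoing edges from {n26,n39}; recursion stops.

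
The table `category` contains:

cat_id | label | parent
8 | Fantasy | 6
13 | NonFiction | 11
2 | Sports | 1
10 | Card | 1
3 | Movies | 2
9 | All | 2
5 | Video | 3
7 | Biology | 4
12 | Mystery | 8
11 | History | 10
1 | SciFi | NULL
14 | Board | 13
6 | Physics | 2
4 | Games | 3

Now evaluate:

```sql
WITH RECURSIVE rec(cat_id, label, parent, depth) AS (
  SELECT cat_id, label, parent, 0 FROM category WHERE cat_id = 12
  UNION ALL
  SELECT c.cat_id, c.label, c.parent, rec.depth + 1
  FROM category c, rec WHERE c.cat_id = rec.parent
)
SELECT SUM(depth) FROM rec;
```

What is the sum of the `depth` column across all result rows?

10

Base: cat_id=12 (Mystery), parent=8, depth 0.
Iteration 1: join on cat_id=8 -> Fantasy (id 8, parent=6, depth 1).
Iteration 2: join on cat_id=6 -> Physics (id 6, parent=2, depth 2).
Iteration 3: join on cat_id=2 -> Sports (id 2, parent=1, depth 3).
Iteration 4: join on cat_id=1 -> SciFi (id 1, parent=NULL, depth 4).
Iteration 5: parent is NULL; no match; recursion stops.
SUM(depth) = 0 + 1 + 2 + 3 + 4 = 10.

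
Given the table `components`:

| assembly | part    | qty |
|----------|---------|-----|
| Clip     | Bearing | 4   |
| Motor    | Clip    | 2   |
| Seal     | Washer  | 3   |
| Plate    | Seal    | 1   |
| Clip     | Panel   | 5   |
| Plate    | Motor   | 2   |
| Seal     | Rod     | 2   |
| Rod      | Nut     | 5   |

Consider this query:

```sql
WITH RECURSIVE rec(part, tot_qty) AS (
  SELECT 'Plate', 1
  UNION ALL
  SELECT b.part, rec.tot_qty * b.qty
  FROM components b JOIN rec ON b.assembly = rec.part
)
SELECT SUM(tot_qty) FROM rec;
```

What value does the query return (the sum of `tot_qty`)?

Base: (Plate, tot_qty=1).
Iteration 1: components of {Plate} -> Motor = 1*2 = 2, Seal = 1*1 = 1.
Iteration 2: components of {Motor,Seal} -> Clip = 2*2 = 4, Rod = 1*2 = 2, Washer = 1*3 = 3.
Iteration 3: components of {Clip,Rod,Washer} -> Bearing = 4*4 = 16, Nut = 2*5 = 10, Panel = 4*5 = 20.
Iteration 4: no further components; recursion stops.
SUM(tot_qty) = 1 + 1 + 2 + 3 + 2 + 4 + 10 + 16 + 20 = 59.

59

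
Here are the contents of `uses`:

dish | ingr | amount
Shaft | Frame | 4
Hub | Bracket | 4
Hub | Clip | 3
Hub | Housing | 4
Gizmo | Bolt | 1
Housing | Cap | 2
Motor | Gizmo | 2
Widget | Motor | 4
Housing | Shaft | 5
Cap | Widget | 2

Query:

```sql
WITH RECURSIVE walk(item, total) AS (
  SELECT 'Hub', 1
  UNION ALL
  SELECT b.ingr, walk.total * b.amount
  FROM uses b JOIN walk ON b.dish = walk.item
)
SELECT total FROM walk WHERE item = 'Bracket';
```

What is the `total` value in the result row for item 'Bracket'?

4

Base: (Hub, total=1).
Iteration 1: components of {Hub} -> Bracket = 1*4 = 4, Clip = 1*3 = 3, Housing = 1*4 = 4.
Iteration 2: components of {Bracket,Clip,Housing} -> Cap = 4*2 = 8, Shaft = 4*5 = 20.
Iteration 3: components of {Cap,Shaft} -> Frame = 20*4 = 80, Widget = 8*2 = 16.
Iteration 4: components of {Frame,Widget} -> Motor = 16*4 = 64.
Iteration 5: components of {Motor} -> Gizmo = 64*2 = 128.
Iteration 6: components of {Gizmo} -> Bolt = 128*1 = 128.
Iteration 7: no further components; recursion stops.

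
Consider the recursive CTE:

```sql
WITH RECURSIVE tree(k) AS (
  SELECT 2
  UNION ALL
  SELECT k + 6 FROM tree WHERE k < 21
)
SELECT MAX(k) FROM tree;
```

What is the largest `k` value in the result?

26

Base: k=2.
Iteration 1: 2 < 21 holds -> k = 2 + 6 = 8.
Iteration 2: 8 < 21 holds -> k = 8 + 6 = 14.
Iteration 3: 14 < 21 holds -> k = 14 + 6 = 20.
Iteration 4: 20 < 21 holds -> k = 20 + 6 = 26.
Iteration 5: 26 < 21 fails; recursion stops.
k values: 2, 8, 14, 20, 26; the maximum is 26.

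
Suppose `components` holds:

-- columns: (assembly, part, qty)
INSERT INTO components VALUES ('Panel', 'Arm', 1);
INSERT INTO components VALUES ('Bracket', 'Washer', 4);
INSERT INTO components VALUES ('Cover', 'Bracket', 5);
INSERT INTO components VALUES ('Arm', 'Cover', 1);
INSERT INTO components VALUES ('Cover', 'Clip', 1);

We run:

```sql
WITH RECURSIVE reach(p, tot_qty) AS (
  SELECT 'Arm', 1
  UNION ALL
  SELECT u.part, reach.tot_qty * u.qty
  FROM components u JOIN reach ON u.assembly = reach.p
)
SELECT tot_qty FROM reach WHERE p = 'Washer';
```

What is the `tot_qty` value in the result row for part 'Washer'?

20

Base: (Arm, tot_qty=1).
Iteration 1: components of {Arm} -> Cover = 1*1 = 1.
Iteration 2: components of {Cover} -> Bracket = 1*5 = 5, Clip = 1*1 = 1.
Iteration 3: components of {Bracket,Clip} -> Washer = 5*4 = 20.
Iteration 4: no further components; recursion stops.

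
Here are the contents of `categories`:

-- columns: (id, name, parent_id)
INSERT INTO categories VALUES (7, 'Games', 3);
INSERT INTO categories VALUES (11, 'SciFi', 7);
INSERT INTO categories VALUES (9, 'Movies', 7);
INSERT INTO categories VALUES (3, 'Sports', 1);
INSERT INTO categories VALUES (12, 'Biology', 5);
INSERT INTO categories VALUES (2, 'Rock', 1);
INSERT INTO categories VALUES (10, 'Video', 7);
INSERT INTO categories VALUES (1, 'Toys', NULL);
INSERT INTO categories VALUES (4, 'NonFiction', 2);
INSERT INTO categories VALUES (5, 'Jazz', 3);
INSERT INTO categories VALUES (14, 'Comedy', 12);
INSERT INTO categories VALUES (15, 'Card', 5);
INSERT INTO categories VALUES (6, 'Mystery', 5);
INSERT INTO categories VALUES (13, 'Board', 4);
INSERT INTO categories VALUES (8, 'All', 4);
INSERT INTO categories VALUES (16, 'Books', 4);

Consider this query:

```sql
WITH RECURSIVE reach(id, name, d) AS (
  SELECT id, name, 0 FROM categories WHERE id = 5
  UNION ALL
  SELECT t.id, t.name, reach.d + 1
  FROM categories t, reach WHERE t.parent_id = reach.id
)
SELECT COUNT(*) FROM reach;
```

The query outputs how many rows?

5

Base: id=5 (Jazz) at d 0.
Iteration 1: rows with parent_id in {5} -> Mystery (id 6, d 1), Biology (id 12, d 1), Card (id 15, d 1).
Iteration 2: rows with parent_id in {6,12,15} -> Comedy (id 14, d 2).
Iteration 3: no rows with parent_id in {14}; recursion stops.
Total rows emitted: 5.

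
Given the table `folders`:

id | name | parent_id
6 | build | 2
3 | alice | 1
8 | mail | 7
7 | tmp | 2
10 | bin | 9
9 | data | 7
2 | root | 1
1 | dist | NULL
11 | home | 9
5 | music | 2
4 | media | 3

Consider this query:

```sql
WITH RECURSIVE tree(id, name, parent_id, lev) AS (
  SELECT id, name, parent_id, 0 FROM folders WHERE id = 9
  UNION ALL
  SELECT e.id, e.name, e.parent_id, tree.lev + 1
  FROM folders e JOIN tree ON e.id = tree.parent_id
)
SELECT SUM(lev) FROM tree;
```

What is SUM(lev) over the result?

6

Base: id=9 (data), parent_id=7, lev 0.
Iteration 1: join on id=7 -> tmp (id 7, parent_id=2, lev 1).
Iteration 2: join on id=2 -> root (id 2, parent_id=1, lev 2).
Iteration 3: join on id=1 -> dist (id 1, parent_id=NULL, lev 3).
Iteration 4: parent_id is NULL; no match; recursion stops.
SUM(lev) = 0 + 1 + 2 + 3 = 6.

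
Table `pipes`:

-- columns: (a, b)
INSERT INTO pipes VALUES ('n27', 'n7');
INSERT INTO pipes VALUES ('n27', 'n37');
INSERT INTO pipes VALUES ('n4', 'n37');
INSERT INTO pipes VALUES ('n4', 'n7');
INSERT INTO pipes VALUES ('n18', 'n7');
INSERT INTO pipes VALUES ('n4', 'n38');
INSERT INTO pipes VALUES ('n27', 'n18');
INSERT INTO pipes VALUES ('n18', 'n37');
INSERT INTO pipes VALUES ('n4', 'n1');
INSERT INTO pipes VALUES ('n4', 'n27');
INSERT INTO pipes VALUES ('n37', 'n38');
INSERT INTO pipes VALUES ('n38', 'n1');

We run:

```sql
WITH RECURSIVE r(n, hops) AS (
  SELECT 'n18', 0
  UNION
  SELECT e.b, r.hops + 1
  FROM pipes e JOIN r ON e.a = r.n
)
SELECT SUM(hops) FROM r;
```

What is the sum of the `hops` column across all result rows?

Base: (n18, hops=0).
Iteration 1: edges from {n18} -> (n37, hops=1), (n7, hops=1).
Iteration 2: edges from {n37,n7} -> (n38, hops=2).
Iteration 3: edges from {n38} -> (n1, hops=3).
Iteration 4: no outgoing edges from {n1}; recursion stops.
SUM(hops) = 0 + 1 + 1 + 2 + 3 = 7.

7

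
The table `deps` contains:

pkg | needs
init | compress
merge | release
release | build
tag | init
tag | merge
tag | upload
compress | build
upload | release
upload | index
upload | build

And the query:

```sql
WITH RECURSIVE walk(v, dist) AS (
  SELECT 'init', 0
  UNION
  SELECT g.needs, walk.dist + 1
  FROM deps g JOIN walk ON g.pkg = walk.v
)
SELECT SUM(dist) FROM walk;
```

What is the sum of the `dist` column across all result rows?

3

Base: (init, dist=0).
Iteration 1: edges from {init} -> (compress, dist=1).
Iteration 2: edges from {compress} -> (build, dist=2).
Iteration 3: no outgoing edges from {build}; recursion stops.
SUM(dist) = 0 + 1 + 2 = 3.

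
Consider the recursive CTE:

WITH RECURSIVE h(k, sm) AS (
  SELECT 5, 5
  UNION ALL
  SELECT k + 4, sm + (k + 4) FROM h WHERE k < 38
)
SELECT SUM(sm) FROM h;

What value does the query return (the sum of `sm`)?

935

Base: k=5, sm=5.
Iteration 1: 5 < 38 holds -> k = 5 + 4 = 9, sm = 5 + 9 = 14.
Iteration 2: 9 < 38 holds -> k = 9 + 4 = 13, sm = 14 + 13 = 27.
Iteration 3: 13 < 38 holds -> k = 13 + 4 = 17, sm = 27 + 17 = 44.
Iteration 4: 17 < 38 holds -> k = 17 + 4 = 21, sm = 44 + 21 = 65.
Iteration 5: 21 < 38 holds -> k = 21 + 4 = 25, sm = 65 + 25 = 90.
Iteration 6: 25 < 38 holds -> k = 25 + 4 = 29, sm = 90 + 29 = 119.
Iteration 7: 29 < 38 holds -> k = 29 + 4 = 33, sm = 119 + 33 = 152.
Iteration 8: 33 < 38 holds -> k = 33 + 4 = 37, sm = 152 + 37 = 189.
Iteration 9: 37 < 38 holds -> k = 37 + 4 = 41, sm = 189 + 41 = 230.
Iteration 10: 41 < 38 fails; recursion stops.
SUM(sm) = 5 + 14 + 27 + 44 + 65 + 90 + 119 + 152 + 189 + 230 = 935.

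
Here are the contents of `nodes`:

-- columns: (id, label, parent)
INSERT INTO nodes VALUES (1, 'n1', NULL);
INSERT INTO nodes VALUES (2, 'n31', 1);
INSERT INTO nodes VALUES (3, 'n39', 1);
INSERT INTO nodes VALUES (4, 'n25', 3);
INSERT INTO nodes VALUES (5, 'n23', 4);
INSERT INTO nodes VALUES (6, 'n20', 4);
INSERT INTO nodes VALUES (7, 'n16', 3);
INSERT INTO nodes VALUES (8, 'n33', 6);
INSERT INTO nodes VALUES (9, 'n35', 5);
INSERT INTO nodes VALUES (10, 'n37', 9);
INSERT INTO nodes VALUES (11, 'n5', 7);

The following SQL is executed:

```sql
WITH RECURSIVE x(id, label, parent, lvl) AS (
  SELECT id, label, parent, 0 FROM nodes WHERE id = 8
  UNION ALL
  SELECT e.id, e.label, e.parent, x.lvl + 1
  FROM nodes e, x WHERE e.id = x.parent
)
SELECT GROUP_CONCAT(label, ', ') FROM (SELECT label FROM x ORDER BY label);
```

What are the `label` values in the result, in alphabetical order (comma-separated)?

Base: id=8 (n33), parent=6, lvl 0.
Iteration 1: join on id=6 -> n20 (id 6, parent=4, lvl 1).
Iteration 2: join on id=4 -> n25 (id 4, parent=3, lvl 2).
Iteration 3: join on id=3 -> n39 (id 3, parent=1, lvl 3).
Iteration 4: join on id=1 -> n1 (id 1, parent=NULL, lvl 4).
Iteration 5: parent is NULL; no match; recursion stops.

n1, n20, n25, n33, n39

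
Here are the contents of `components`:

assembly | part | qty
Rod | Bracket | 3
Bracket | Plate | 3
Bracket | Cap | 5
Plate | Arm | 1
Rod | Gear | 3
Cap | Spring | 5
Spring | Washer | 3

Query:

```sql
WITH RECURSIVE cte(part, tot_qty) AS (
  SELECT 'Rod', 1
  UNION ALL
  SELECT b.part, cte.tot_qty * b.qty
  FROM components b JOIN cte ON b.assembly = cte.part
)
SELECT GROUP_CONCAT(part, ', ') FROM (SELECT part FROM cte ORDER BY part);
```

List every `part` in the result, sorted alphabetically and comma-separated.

Arm, Bracket, Cap, Gear, Plate, Rod, Spring, Washer

Base: (Rod, tot_qty=1).
Iteration 1: components of {Rod} -> Bracket = 1*3 = 3, Gear = 1*3 = 3.
Iteration 2: components of {Bracket,Gear} -> Cap = 3*5 = 15, Plate = 3*3 = 9.
Iteration 3: components of {Cap,Plate} -> Arm = 9*1 = 9, Spring = 15*5 = 75.
Iteration 4: components of {Arm,Spring} -> Washer = 75*3 = 225.
Iteration 5: no further components; recursion stops.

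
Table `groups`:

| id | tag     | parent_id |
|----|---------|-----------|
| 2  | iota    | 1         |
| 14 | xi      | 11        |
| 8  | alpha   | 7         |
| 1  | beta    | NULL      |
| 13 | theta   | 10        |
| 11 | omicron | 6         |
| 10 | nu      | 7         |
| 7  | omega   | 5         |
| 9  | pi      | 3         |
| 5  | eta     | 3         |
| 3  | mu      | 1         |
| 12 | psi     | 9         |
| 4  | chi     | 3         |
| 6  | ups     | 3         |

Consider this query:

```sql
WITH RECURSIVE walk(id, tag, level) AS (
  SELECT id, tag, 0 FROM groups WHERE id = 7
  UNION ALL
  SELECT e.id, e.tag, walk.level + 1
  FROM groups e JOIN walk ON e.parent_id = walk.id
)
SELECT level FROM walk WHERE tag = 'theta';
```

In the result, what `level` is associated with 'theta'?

Base: id=7 (omega) at level 0.
Iteration 1: rows with parent_id in {7} -> alpha (id 8, level 1), nu (id 10, level 1).
Iteration 2: rows with parent_id in {8,10} -> theta (id 13, level 2).
Iteration 3: no rows with parent_id in {13}; recursion stops.

2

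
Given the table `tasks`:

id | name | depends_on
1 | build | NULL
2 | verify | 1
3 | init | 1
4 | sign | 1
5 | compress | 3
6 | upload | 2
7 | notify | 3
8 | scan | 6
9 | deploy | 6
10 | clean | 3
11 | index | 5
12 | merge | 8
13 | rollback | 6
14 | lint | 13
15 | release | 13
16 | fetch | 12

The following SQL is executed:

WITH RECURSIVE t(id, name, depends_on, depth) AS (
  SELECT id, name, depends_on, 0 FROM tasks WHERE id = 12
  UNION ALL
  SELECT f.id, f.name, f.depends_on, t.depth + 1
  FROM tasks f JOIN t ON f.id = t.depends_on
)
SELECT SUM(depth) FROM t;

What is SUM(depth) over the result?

Base: id=12 (merge), depends_on=8, depth 0.
Iteration 1: join on id=8 -> scan (id 8, depends_on=6, depth 1).
Iteration 2: join on id=6 -> upload (id 6, depends_on=2, depth 2).
Iteration 3: join on id=2 -> verify (id 2, depends_on=1, depth 3).
Iteration 4: join on id=1 -> build (id 1, depends_on=NULL, depth 4).
Iteration 5: depends_on is NULL; no match; recursion stops.
SUM(depth) = 0 + 1 + 2 + 3 + 4 = 10.

10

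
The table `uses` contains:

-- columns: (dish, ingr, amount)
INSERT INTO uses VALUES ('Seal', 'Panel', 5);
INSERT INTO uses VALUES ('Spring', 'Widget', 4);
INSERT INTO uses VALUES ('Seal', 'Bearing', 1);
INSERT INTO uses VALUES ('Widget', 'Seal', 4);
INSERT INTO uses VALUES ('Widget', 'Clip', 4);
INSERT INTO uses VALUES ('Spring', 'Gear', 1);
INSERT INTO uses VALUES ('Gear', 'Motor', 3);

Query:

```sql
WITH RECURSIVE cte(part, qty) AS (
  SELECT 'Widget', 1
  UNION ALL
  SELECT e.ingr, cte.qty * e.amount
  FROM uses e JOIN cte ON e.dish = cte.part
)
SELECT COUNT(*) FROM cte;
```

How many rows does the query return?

Base: (Widget, qty=1).
Iteration 1: components of {Widget} -> Clip = 1*4 = 4, Seal = 1*4 = 4.
Iteration 2: components of {Clip,Seal} -> Bearing = 4*1 = 4, Panel = 4*5 = 20.
Iteration 3: no further components; recursion stops.
Total rows emitted: 5.

5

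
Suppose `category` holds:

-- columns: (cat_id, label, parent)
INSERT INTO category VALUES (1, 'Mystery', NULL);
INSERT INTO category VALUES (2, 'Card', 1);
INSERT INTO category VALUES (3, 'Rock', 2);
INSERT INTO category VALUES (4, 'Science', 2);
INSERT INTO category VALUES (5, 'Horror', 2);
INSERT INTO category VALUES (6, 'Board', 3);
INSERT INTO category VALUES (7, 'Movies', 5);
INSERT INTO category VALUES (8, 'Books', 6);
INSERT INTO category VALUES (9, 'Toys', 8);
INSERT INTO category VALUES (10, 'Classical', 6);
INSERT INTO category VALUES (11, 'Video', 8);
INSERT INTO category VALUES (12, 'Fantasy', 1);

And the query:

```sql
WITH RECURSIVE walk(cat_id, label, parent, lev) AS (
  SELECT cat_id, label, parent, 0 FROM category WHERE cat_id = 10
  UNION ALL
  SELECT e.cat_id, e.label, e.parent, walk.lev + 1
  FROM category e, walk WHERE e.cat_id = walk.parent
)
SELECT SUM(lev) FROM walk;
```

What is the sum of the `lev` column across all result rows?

10

Base: cat_id=10 (Classical), parent=6, lev 0.
Iteration 1: join on cat_id=6 -> Board (id 6, parent=3, lev 1).
Iteration 2: join on cat_id=3 -> Rock (id 3, parent=2, lev 2).
Iteration 3: join on cat_id=2 -> Card (id 2, parent=1, lev 3).
Iteration 4: join on cat_id=1 -> Mystery (id 1, parent=NULL, lev 4).
Iteration 5: parent is NULL; no match; recursion stops.
SUM(lev) = 0 + 1 + 2 + 3 + 4 = 10.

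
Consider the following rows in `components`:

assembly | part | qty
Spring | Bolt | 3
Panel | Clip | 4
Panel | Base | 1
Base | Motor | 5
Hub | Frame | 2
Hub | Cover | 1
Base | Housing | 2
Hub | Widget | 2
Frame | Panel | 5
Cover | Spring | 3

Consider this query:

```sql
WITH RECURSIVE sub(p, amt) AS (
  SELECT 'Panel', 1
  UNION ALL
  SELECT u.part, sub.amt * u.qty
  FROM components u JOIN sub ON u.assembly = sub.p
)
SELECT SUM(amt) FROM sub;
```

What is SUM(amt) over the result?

13

Base: (Panel, amt=1).
Iteration 1: components of {Panel} -> Base = 1*1 = 1, Clip = 1*4 = 4.
Iteration 2: components of {Base,Clip} -> Housing = 1*2 = 2, Motor = 1*5 = 5.
Iteration 3: no further components; recursion stops.
SUM(amt) = 1 + 4 + 1 + 5 + 2 = 13.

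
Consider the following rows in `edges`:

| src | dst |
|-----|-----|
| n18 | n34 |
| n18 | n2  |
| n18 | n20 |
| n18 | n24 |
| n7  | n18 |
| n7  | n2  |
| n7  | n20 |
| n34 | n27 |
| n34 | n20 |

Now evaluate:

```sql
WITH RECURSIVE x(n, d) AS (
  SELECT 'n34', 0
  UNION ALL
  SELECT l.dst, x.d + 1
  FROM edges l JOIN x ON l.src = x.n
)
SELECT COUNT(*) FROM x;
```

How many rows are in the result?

Base: (n34, d=0).
Iteration 1: edges from {n34} -> (n20, d=1), (n27, d=1).
Iteration 2: no outgoing edges from {n20,n27}; recursion stops.
Total rows emitted: 3.

3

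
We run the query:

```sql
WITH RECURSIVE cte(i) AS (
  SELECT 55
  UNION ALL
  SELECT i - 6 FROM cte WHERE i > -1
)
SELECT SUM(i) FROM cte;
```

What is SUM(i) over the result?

Base: i=55.
Iteration 1: 55 > -1 holds -> i = 55 - 6 = 49.
Iteration 2: 49 > -1 holds -> i = 49 - 6 = 43.
Iteration 3: 43 > -1 holds -> i = 43 - 6 = 37.
Iteration 4: 37 > -1 holds -> i = 37 - 6 = 31.
Iteration 5: 31 > -1 holds -> i = 31 - 6 = 25.
Iteration 6: 25 > -1 holds -> i = 25 - 6 = 19.
Iteration 7: 19 > -1 holds -> i = 19 - 6 = 13.
Iteration 8: 13 > -1 holds -> i = 13 - 6 = 7.
Iteration 9: 7 > -1 holds -> i = 7 - 6 = 1.
Iteration 10: 1 > -1 holds -> i = 1 - 6 = -5.
Iteration 11: -5 > -1 fails; recursion stops.
SUM(i) = 55 + 49 + 43 + 37 + 31 + 25 + 19 + 13 + 7 + 1 + -5 = 275.

275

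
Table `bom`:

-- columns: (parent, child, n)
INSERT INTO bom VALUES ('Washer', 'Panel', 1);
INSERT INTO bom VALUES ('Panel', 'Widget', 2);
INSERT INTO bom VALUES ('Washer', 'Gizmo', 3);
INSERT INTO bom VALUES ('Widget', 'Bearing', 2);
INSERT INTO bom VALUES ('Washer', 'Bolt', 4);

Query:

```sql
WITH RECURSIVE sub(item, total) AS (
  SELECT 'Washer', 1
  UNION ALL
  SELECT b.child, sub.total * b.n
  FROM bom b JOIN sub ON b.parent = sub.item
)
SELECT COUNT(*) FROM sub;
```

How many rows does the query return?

Base: (Washer, total=1).
Iteration 1: components of {Washer} -> Bolt = 1*4 = 4, Gizmo = 1*3 = 3, Panel = 1*1 = 1.
Iteration 2: components of {Bolt,Gizmo,Panel} -> Widget = 1*2 = 2.
Iteration 3: components of {Widget} -> Bearing = 2*2 = 4.
Iteration 4: no further components; recursion stops.
Total rows emitted: 6.

6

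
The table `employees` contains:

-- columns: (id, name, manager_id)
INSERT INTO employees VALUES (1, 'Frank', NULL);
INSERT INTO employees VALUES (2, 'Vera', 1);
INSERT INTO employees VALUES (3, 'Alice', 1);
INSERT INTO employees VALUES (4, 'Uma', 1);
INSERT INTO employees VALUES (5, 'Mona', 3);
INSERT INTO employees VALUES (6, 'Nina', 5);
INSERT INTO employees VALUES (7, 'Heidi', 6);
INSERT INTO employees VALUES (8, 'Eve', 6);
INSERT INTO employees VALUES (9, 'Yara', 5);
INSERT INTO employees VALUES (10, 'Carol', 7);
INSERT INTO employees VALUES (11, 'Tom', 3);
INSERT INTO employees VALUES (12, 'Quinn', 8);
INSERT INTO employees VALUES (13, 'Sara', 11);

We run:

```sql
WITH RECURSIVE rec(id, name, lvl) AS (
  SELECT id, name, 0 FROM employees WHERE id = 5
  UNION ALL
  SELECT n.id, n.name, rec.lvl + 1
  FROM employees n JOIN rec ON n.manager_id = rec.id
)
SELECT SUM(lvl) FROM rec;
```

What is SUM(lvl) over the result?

12

Base: id=5 (Mona) at lvl 0.
Iteration 1: rows with manager_id in {5} -> Nina (id 6, lvl 1), Yara (id 9, lvl 1).
Iteration 2: rows with manager_id in {6,9} -> Heidi (id 7, lvl 2), Eve (id 8, lvl 2).
Iteration 3: rows with manager_id in {7,8} -> Carol (id 10, lvl 3), Quinn (id 12, lvl 3).
Iteration 4: no rows with manager_id in {10,12}; recursion stops.
SUM(lvl) = 0 + 1 + 1 + 2 + 2 + 3 + 3 = 12.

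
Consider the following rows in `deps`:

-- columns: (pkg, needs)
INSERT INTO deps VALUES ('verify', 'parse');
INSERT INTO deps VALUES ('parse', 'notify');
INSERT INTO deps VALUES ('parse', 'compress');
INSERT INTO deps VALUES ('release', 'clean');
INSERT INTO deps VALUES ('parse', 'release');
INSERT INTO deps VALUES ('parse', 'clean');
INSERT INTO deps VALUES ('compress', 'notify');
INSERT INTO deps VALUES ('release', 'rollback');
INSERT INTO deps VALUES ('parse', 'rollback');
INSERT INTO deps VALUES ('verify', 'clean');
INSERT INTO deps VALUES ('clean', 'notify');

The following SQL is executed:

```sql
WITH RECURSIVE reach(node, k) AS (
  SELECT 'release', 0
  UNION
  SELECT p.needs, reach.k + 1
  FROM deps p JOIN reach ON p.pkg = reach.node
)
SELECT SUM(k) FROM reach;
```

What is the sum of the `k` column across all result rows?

4

Base: (release, k=0).
Iteration 1: edges from {release} -> (clean, k=1), (rollback, k=1).
Iteration 2: edges from {clean,rollback} -> (notify, k=2).
Iteration 3: no outgoing edges from {notify}; recursion stops.
SUM(k) = 0 + 1 + 1 + 2 = 4.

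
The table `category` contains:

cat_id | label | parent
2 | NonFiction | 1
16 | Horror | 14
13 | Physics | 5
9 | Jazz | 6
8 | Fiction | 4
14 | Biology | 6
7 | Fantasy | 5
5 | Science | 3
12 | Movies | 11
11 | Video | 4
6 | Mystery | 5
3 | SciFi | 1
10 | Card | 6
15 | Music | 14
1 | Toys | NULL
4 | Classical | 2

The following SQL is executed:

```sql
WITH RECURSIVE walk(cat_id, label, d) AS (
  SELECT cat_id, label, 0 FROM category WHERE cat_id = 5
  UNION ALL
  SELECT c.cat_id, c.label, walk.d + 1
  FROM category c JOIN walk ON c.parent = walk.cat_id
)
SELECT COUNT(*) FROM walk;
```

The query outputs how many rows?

9

Base: cat_id=5 (Science) at d 0.
Iteration 1: rows with parent in {5} -> Mystery (id 6, d 1), Fantasy (id 7, d 1), Physics (id 13, d 1).
Iteration 2: rows with parent in {6,7,13} -> Jazz (id 9, d 2), Card (id 10, d 2), Biology (id 14, d 2).
Iteration 3: rows with parent in {9,10,14} -> Music (id 15, d 3), Horror (id 16, d 3).
Iteration 4: no rows with parent in {15,16}; recursion stops.
Total rows emitted: 9.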